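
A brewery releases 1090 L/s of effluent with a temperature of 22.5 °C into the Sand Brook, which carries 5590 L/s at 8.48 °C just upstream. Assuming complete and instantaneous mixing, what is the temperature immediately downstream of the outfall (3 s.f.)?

10.8 °C

Flow-weighted mixing: C = (Q_r C_r + Q_w C_w)/(Q_r + Q_w)
= (5590×8.48 + 1090×22.5)/(5590 + 1090) = 71930/6680 = 10.77 °C.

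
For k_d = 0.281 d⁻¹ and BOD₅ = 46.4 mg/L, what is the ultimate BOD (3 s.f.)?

BOD₅ = L₀(1 − e^(−5k_d)) ⇒ L₀ = BOD₅ / (1 − e^(−5×0.281))
= 46.4 / (1 − 0.2454) = 46.4 / 0.7546 = 61.49 mg/L.

L₀ ≈ 61.5 mg/L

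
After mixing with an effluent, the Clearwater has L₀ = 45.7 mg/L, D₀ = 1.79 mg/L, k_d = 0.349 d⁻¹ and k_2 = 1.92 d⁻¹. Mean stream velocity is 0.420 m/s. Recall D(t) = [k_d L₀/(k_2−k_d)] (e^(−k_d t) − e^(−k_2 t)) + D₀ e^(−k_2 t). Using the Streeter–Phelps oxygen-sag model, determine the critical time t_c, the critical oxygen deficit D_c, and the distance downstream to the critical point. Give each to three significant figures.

t_c = [1/(k_2−k_d)] ln[(k_2/k_d)(1 − D₀(k_2−k_d)/(k_d L₀))]
= [1/(1.92−0.349)] ln[(1.92/0.349)(1 − 1.79×1.571/(0.349×45.7))]
= (1/1.571) ln[5.501 × 0.8237] = 0.6365 × ln(4.531) = 0.6365 × 1.511 = 0.9618 d.
D_c = (k_d/k_2) L₀ e^(−k_d t_c) = (0.349/1.92) × 45.7 × e^(−0.349×0.9618) = 0.1818 × 45.7 × 0.7149 = 5.938 mg/L.
x_c = v t_c = 0.420 m/s × 0.9618 d × 86400 s/d = 34900 m ≈ 34.9 km.

t_c ≈ 0.962 d; D_c ≈ 5.94 mg/L; x_c ≈ 34.9 km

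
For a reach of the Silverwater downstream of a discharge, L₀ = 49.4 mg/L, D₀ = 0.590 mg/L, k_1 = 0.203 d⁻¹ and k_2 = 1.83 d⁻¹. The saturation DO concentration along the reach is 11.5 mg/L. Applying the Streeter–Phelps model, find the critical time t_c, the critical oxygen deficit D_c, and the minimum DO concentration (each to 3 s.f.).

At the critical point dD/dt = 0, so k_1 L₀ e^(−k_1 t) = k_2 D. Substituting D(t) from the Streeter–Phelps equation and solving for t gives
t_c = ln[(k_2/k_1)(1 − D₀(k_2−k_1)/(k_1 L₀))] / (k_2−k_1).
Here k_2−k_1 = 1.627 d⁻¹ and 1 − D₀(k_2−k_1)/(k_1 L₀) = 1 − 0.590×1.627/(0.203×49.4) = 0.9043, so
t_c = ln(9.015 × 0.9043) / 1.627 = 2.098 / 1.627 = 1.290 d.
D_c = (k_1/k_2) L₀ e^(−k_1 t_c) = (0.203/1.83) × 49.4 × e^(−0.203×1.290) = 0.1109 × 49.4 × 0.7697 = 4.218 mg/L.
Minimum DO = C_s − D_c = 11.5 − 4.218 = 7.282 mg/L.

t_c ≈ 1.29 d; D_c ≈ 4.22 mg/L; min DO ≈ 7.28 mg/L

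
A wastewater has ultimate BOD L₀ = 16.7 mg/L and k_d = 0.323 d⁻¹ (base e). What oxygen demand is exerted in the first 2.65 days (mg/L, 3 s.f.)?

y ≈ 9.60 mg/L

y_t = L₀(1 − e^(−k_d t)) = 16.7 × (1 − e^(−0.323×2.65))
= 16.7 × (1 − 0.4249) = 16.7 × 0.5751 = 9.605 mg/L.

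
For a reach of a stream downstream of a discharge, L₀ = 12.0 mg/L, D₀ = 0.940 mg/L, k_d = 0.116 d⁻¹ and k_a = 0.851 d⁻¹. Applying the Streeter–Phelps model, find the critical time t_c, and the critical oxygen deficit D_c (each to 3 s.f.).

t_c ≈ 1.78 d; D_c ≈ 1.33 mg/L

At the critical point dD/dt = 0, so k_d L₀ e^(−k_d t) = k_a D. Substituting D(t) from the Streeter–Phelps equation and solving for t gives
t_c = ln[(k_a/k_d)(1 − D₀(k_a−k_d)/(k_d L₀))] / (k_a−k_d).
Here k_a−k_d = 0.7350 d⁻¹ and 1 − D₀(k_a−k_d)/(k_d L₀) = 1 − 0.940×0.7350/(0.116×12.0) = 0.5037, so
t_c = ln(7.336 × 0.5037) / 0.7350 = 1.307 / 0.7350 = 1.778 d.
D_c = (k_d/k_a) L₀ e^(−k_d t_c) = (0.116/0.851) × 12.0 × e^(−0.116×1.778) = 0.1363 × 12.0 × 0.8136 = 1.331 mg/L.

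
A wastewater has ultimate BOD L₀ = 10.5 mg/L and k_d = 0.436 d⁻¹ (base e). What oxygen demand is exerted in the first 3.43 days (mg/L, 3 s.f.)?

y_t = L₀(1 − e^(−k_d t)) = 10.5 × (1 − e^(−0.436×3.43))
= 10.5 × (1 − 0.2241) = 10.5 × 0.7759 = 8.147 mg/L.

y ≈ 8.15 mg/L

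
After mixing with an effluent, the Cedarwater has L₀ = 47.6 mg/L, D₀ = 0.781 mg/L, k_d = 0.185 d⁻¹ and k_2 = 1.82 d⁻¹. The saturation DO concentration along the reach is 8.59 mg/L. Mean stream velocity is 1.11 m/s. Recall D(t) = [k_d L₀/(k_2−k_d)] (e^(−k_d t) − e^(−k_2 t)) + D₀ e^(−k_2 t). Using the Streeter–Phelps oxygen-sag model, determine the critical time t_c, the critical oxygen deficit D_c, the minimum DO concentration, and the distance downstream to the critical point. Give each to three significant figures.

With k_2/k_d = 9.838 and 1 − D₀(k_2−k_d)/(k_d L₀) = 0.8550,
t_c = ln(9.838 × 0.8550) / (1.82 − 0.185) = ln(8.411) / 1.635 = 2.130/1.635 = 1.302 d.
L(t_c) = L₀ e^(−k_d t_c) = 47.6 × 0.7859 = 37.41 mg/L, and at the critical point k_2 D_c = k_d L, so D_c = (0.185/1.82) × 37.41 = 3.802 mg/L.
Minimum DO = C_s − D_c = 8.59 − 3.802 = 4.788 mg/L.
x_c = v t_c = 1.11 m/s × 1.302 d × 86400 s/d = 124900 m ≈ 125 km.

t_c ≈ 1.30 d; D_c ≈ 3.80 mg/L; min DO ≈ 4.79 mg/L; x_c ≈ 125 km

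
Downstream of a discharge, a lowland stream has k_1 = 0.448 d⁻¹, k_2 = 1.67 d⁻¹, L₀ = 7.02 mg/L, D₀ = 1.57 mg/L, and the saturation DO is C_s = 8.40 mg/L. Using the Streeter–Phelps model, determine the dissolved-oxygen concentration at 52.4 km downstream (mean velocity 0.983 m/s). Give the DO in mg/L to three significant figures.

DO ≈ 6.81 mg/L

Travel time t = x/v = 52.4 km / (0.983 m/s) = 52400 m / 0.983 m/s = 53310 s = 0.6170 d.
k_1 L₀/(k_2−k_1) = 0.448×7.02/(1.67−0.448) = 3.145/1.222 = 2.574 mg/L.
e^(−k_1 t) = e^(−0.448×0.6170) = 0.7585; e^(−k_2 t) = e^(−1.67×0.6170) = 0.3569.
D = 2.574 × (0.7585 − 0.3569) + 1.57 × 0.3569 = 1.034 + 0.5603 = 1.594 mg/L.
DO = C_s − D = 8.40 − 1.594 = 6.806 mg/L.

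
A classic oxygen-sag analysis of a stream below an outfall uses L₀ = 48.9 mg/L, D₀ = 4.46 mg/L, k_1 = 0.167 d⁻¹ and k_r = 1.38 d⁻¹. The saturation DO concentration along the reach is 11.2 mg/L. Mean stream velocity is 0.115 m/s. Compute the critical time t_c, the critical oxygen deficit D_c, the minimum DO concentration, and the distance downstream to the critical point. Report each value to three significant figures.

t_c ≈ 0.846 d; D_c ≈ 5.14 mg/L; min DO ≈ 6.06 mg/L; x_c ≈ 8.40 km

At the critical point dD/dt = 0, so k_1 L₀ e^(−k_1 t) = k_r D. Substituting D(t) from the Streeter–Phelps equation and solving for t gives
t_c = ln[(k_r/k_1)(1 − D₀(k_r−k_1)/(k_1 L₀))] / (k_r−k_1).
Here k_r−k_1 = 1.213 d⁻¹ and 1 − D₀(k_r−k_1)/(k_1 L₀) = 1 − 4.46×1.213/(0.167×48.9) = 0.3375, so
t_c = ln(8.263 × 0.3375) / 1.213 = 1.026 / 1.213 = 0.8456 d.
D_c = (k_1/k_r) L₀ e^(−k_1 t_c) = (0.167/1.38) × 48.9 × e^(−0.167×0.8456) = 0.1210 × 48.9 × 0.8683 = 5.138 mg/L.
Minimum DO = C_s − D_c = 11.2 − 5.138 = 6.062 mg/L.
x_c = v t_c = 0.115 m/s × 0.8456 d × 86400 s/d = 8402 m ≈ 8.40 km.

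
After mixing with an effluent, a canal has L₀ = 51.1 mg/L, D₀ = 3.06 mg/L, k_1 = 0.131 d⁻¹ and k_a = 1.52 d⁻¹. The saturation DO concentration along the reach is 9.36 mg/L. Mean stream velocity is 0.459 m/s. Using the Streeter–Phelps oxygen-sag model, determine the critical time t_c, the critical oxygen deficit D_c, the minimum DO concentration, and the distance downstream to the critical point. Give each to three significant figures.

t_c = [1/(k_a−k_1)] ln[(k_a/k_1)(1 − D₀(k_a−k_1)/(k_1 L₀))]
= [1/(1.52−0.131)] ln[(1.52/0.131)(1 − 3.06×1.389/(0.131×51.1))]
= (1/1.389) ln[11.60 × 0.3651] = 0.7199 × ln(4.236) = 0.7199 × 1.444 = 1.039 d.
L(t_c) = L₀ e^(−k_1 t_c) = 51.1 × 0.8727 = 44.60 mg/L, and at the critical point k_a D_c = k_1 L, so D_c = (0.131/1.52) × 44.60 = 3.843 mg/L.
Minimum DO = C_s − D_c = 9.36 − 3.843 = 5.517 mg/L.
x_c = v t_c = 0.459 m/s × 1.039 d × 86400 s/d = 41220 m ≈ 41.2 km.

t_c ≈ 1.04 d; D_c ≈ 3.84 mg/L; min DO ≈ 5.52 mg/L; x_c ≈ 41.2 km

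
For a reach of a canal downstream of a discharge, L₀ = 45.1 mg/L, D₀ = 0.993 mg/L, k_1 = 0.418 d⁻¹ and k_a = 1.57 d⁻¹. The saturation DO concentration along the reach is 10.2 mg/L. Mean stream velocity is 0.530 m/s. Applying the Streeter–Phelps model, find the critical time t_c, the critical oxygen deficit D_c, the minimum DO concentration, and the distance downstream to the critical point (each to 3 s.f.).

t_c = [1/(k_a−k_1)] ln[(k_a/k_1)(1 − D₀(k_a−k_1)/(k_1 L₀))]
= [1/(1.57−0.418)] ln[(1.57/0.418)(1 − 0.993×1.152/(0.418×45.1))]
= (1/1.152) ln[3.756 × 0.9393] = 0.8681 × ln(3.528) = 0.8681 × 1.261 = 1.094 d.
L(t_c) = L₀ e^(−k_1 t_c) = 45.1 × 0.6329 = 28.54 mg/L, and at the critical point k_a D_c = k_1 L, so D_c = (0.418/1.57) × 28.54 = 7.599 mg/L.
Minimum DO = C_s − D_c = 10.2 − 7.599 = 2.601 mg/L.
x_c = v t_c = 0.530 m/s × 1.094 d × 86400 s/d = 50110 m ≈ 50.1 km.

t_c ≈ 1.09 d; D_c ≈ 7.60 mg/L; min DO ≈ 2.60 mg/L; x_c ≈ 50.1 km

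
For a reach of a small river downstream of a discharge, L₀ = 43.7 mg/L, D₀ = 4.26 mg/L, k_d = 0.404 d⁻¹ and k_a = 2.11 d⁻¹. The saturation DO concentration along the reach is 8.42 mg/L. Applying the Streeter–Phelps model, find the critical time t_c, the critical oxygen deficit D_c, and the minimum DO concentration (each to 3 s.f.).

t_c ≈ 0.658 d; D_c ≈ 6.41 mg/L; min DO ≈ 2.01 mg/L

t_c = [1/(k_a−k_d)] ln[(k_a/k_d)(1 − D₀(k_a−k_d)/(k_d L₀))]
= [1/(2.11−0.404)] ln[(2.11/0.404)(1 − 4.26×1.706/(0.404×43.7))]
= (1/1.706) ln[5.223 × 0.5884] = 0.5862 × ln(3.073) = 0.5862 × 1.123 = 0.6580 d.
L(t_c) = L₀ e^(−k_d t_c) = 43.7 × 0.7666 = 33.50 mg/L, and at the critical point k_a D_c = k_d L, so D_c = (0.404/2.11) × 33.50 = 6.414 mg/L.
Minimum DO = C_s − D_c = 8.42 − 6.414 = 2.006 mg/L.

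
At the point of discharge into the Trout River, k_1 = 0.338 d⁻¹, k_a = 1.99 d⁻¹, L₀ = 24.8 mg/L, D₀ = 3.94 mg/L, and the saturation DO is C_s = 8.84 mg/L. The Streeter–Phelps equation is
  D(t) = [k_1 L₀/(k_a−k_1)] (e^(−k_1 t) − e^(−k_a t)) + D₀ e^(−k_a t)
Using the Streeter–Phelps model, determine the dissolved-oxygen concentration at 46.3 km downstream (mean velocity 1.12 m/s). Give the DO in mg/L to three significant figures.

DO ≈ 4.96 mg/L

Travel time t = x/v = 46.3 km / (1.12 m/s) = 46300 m / 1.12 m/s = 41340 s = 0.4785 d.
k_1 L₀/(k_a−k_1) = 0.338×24.8/(1.99−0.338) = 8.382/1.652 = 5.074 mg/L.
e^(−k_1 t) = e^(−0.338×0.4785) = 0.8507; e^(−k_a t) = e^(−1.99×0.4785) = 0.3859.
D = 5.074 × (0.8507 − 0.3859) + 3.94 × 0.3859 = 2.358 + 1.520 = 3.879 mg/L.
DO = C_s − D = 8.84 − 3.879 = 4.961 mg/L.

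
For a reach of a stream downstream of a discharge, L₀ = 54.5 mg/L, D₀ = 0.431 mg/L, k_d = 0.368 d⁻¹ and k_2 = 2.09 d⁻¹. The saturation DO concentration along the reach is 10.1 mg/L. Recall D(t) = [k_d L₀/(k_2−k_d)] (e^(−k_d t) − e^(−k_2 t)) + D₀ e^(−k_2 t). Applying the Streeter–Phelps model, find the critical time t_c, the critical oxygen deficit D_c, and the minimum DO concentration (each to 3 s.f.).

t_c ≈ 0.987 d; D_c ≈ 6.67 mg/L; min DO ≈ 3.43 mg/L

t_c = [1/(k_2−k_d)] ln[(k_2/k_d)(1 − D₀(k_2−k_d)/(k_d L₀))]
= [1/(2.09−0.368)] ln[(2.09/0.368)(1 − 0.431×1.722/(0.368×54.5))]
= (1/1.722) ln[5.679 × 0.9630] = 0.5807 × ln(5.469) = 0.5807 × 1.699 = 0.9867 d.
D_c = (k_d/k_2) L₀ e^(−k_d t_c) = (0.368/2.09) × 54.5 × e^(−0.368×0.9867) = 0.1761 × 54.5 × 0.6955 = 6.674 mg/L.
Minimum DO = C_s − D_c = 10.1 − 6.674 = 3.426 mg/L.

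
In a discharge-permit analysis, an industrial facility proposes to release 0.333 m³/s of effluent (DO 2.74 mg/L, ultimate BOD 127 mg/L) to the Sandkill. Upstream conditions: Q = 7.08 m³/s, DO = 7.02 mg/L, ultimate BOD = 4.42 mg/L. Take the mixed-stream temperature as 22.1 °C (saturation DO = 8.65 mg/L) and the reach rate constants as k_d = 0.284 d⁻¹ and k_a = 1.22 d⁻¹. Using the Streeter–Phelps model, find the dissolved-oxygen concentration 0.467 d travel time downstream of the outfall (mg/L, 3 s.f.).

Mixed DO = (7.08×7.02 + 0.333×2.74)/(7.08+0.333) = 50.61/7.413 = 6.828 mg/L.
Mixed L₀ = (7.08×4.42 + 0.333×127)/(7.413) = 73.58/7.413 = 9.926 mg/L.
Initial deficit D₀ = C_s − DO₀ = 8.65 − 6.828 = 1.822 mg/L.
D(0.467) = [0.284×9.926/(1.22−0.284)](e^(−0.284×0.467) − e^(−1.22×0.467)) + 1.822 e^(−1.22×0.467)
= 3.012 × (0.8758 − 0.5657) + 1.822 × 0.5657 = 1.965 mg/L.
DO = 8.65 − 1.965 = 6.685 mg/L.

DO ≈ 6.69 mg/L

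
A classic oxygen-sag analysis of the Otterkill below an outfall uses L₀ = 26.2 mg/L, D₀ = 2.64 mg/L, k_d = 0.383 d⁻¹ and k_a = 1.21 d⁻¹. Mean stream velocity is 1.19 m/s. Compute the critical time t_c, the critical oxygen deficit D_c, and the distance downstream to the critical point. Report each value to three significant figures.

t_c ≈ 1.09 d; D_c ≈ 5.45 mg/L; x_c ≈ 113 km

At the critical point dD/dt = 0, so k_d L₀ e^(−k_d t) = k_a D. Substituting D(t) from the Streeter–Phelps equation and solving for t gives
t_c = ln[(k_a/k_d)(1 − D₀(k_a−k_d)/(k_d L₀))] / (k_a−k_d).
Here k_a−k_d = 0.8270 d⁻¹ and 1 − D₀(k_a−k_d)/(k_d L₀) = 1 − 2.64×0.8270/(0.383×26.2) = 0.7824, so
t_c = ln(3.159 × 0.7824) / 0.8270 = 0.9050 / 0.8270 = 1.094 d.
D_c = (k_d/k_a) L₀ e^(−k_d t_c) = (0.383/1.21) × 26.2 × e^(−0.383×1.094) = 0.3165 × 26.2 × 0.6576 = 5.454 mg/L.
x_c = v t_c = 1.19 m/s × 1.094 d × 86400 s/d = 112500 m ≈ 113 km.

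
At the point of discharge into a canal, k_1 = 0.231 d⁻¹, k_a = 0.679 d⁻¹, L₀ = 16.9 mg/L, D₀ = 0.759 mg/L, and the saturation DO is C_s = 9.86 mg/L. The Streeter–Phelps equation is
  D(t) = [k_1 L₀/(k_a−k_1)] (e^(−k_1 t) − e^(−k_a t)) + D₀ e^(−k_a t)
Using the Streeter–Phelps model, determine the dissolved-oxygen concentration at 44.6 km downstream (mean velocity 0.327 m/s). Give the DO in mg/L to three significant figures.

DO ≈ 6.53 mg/L

Travel time t = x/v = 44.6 km / (0.327 m/s) = 44600 m / 0.327 m/s = 136400 s = 1.579 d.
k_1 L₀/(k_a−k_1) = 0.231×16.9/(0.679−0.231) = 3.904/0.4480 = 8.714 mg/L.
e^(−k_1 t) = e^(−0.231×1.579) = 0.6944; e^(−k_a t) = e^(−0.679×1.579) = 0.3424.
D = 8.714 × (0.6944 − 0.3424) + 0.759 × 0.3424 = 3.068 + 0.2599 = 3.328 mg/L.
DO = C_s − D = 9.86 − 3.328 = 6.532 mg/L.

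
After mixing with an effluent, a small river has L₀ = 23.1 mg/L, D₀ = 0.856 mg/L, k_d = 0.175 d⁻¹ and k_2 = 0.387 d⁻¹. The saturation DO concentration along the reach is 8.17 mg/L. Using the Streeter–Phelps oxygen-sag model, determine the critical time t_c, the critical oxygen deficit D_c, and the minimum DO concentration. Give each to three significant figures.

At the critical point dD/dt = 0, so k_d L₀ e^(−k_d t) = k_2 D. Substituting D(t) from the Streeter–Phelps equation and solving for t gives
t_c = ln[(k_2/k_d)(1 − D₀(k_2−k_d)/(k_d L₀))] / (k_2−k_d).
Here k_2−k_d = 0.2120 d⁻¹ and 1 − D₀(k_2−k_d)/(k_d L₀) = 1 − 0.856×0.2120/(0.175×23.1) = 0.9551, so
t_c = ln(2.211 × 0.9551) / 0.2120 = 0.7477 / 0.2120 = 3.527 d.
D_c = (k_d/k_2) L₀ e^(−k_d t_c) = (0.175/0.387) × 23.1 × e^(−0.175×3.527) = 0.4522 × 23.1 × 0.5394 = 5.635 mg/L.
Minimum DO = C_s − D_c = 8.17 − 5.635 = 2.535 mg/L.

t_c ≈ 3.53 d; D_c ≈ 5.63 mg/L; min DO ≈ 2.54 mg/L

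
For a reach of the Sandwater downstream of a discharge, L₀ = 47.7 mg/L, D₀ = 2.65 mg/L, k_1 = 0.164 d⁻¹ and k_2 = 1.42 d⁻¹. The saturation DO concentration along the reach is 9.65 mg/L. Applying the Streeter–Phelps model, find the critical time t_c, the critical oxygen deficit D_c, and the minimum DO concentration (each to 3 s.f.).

t_c = [1/(k_2−k_1)] ln[(k_2/k_1)(1 − D₀(k_2−k_1)/(k_1 L₀))]
= [1/(1.42−0.164)] ln[(1.42/0.164)(1 − 2.65×1.256/(0.164×47.7))]
= (1/1.256) ln[8.659 × 0.5745] = 0.7962 × ln(4.975) = 0.7962 × 1.604 = 1.277 d.
D_c = (k_1/k_2) L₀ e^(−k_1 t_c) = (0.164/1.42) × 47.7 × e^(−0.164×1.277) = 0.1155 × 47.7 × 0.8110 = 4.468 mg/L.
Minimum DO = C_s − D_c = 9.65 − 4.468 = 5.182 mg/L.

t_c ≈ 1.28 d; D_c ≈ 4.47 mg/L; min DO ≈ 5.18 mg/L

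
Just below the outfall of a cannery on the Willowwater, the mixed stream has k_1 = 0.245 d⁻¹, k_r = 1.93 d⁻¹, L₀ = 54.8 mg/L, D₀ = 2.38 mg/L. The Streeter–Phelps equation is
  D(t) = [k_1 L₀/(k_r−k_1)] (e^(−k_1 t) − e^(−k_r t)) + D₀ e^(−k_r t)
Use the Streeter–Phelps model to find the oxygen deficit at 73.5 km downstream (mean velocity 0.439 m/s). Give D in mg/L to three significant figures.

Travel time t = x/v = 73.5 km / (0.439 m/s) = 73500 m / 0.439 m/s = 167400 s = 1.938 d.
k_1 L₀/(k_r−k_1) = 0.245×54.8/(1.93−0.245) = 13.43/1.685 = 7.968 mg/L.
e^(−k_1 t) = e^(−0.245×1.938) = 0.6220; e^(−k_r t) = e^(−1.93×1.938) = 0.02376.
D = 7.968 × (0.6220 − 0.02376) + 2.38 × 0.02376 = 4.767 + 0.05654 = 4.824 mg/L.

D ≈ 4.82 mg/L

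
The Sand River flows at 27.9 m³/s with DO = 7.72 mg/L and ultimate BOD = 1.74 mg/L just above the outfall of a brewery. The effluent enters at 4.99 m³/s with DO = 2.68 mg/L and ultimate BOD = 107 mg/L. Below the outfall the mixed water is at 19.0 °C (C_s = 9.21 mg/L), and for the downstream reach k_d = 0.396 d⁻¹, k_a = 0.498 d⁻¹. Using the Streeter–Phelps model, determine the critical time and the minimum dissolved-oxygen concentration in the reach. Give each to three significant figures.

t_c ≈ 1.92 d; minimum DO ≈ 2.63 mg/L

Mixed DO = (27.9×7.72 + 4.99×2.68)/(27.9+4.99) = 228.8/32.89 = 6.955 mg/L.
Mixed L₀ = (27.9×1.74 + 4.99×107)/(32.89) = 582.5/32.89 = 17.71 mg/L.
Initial deficit D₀ = C_s − DO₀ = 9.21 − 6.955 = 2.255 mg/L.
t_c = (1/0.1020) ln[(0.498/0.396)(1 − 2.255×0.1020/(0.396×17.71))] = 9.804 × ln(1.216) = 1.920 d.
D_c = (0.396/0.498) × 17.71 × e^(−0.396×1.920) = 0.7952 × 17.71 × 0.4675 = 6.584 mg/L.
Minimum DO = 9.21 − 6.584 = 2.626 mg/L.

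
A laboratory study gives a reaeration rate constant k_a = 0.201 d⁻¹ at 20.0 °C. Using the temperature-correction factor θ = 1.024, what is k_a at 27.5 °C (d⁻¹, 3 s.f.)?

k_a ≈ 0.240 d⁻¹

k_a(T₂) = k_a(T₁) · θ^(T₂−T₁) = 0.201 × 1.024^(27.5−20.0)
= 0.201 × 1.024^7.50 = 0.201 × 1.195 = 0.2401 d⁻¹.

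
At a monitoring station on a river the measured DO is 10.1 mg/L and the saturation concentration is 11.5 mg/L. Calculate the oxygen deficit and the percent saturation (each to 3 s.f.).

D ≈ 1.40 mg/L; 87.8 % saturation

D = C_s − C = 11.5 − 10.1 = 1.40 mg/L.
% saturation = 10.1/11.5 × 100 = 87.8 %.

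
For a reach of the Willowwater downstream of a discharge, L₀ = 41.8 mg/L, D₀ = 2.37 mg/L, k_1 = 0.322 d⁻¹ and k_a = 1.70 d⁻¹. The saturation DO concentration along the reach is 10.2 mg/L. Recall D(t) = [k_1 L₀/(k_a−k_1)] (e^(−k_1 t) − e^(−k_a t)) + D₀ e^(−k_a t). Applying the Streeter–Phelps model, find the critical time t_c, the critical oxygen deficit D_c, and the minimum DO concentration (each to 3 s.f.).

With k_a/k_1 = 5.280 and 1 − D₀(k_a−k_1)/(k_1 L₀) = 0.7574,
t_c = ln(5.280 × 0.7574) / (1.70 − 0.322) = ln(3.998) / 1.378 = 1.386/1.378 = 1.006 d.
L(t_c) = L₀ e^(−k_1 t_c) = 41.8 × 0.7234 = 30.24 mg/L, and at the critical point k_a D_c = k_1 L, so D_c = (0.322/1.70) × 30.24 = 5.727 mg/L.
Minimum DO = C_s − D_c = 10.2 − 5.727 = 4.473 mg/L.

t_c ≈ 1.01 d; D_c ≈ 5.73 mg/L; min DO ≈ 4.47 mg/L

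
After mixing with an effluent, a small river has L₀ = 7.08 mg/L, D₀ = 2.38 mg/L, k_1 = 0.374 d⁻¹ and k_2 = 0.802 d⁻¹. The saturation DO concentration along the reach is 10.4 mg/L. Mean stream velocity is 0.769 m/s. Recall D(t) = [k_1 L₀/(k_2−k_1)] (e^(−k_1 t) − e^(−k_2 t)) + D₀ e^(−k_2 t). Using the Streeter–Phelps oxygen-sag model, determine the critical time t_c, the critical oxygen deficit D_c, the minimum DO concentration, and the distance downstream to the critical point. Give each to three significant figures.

t_c = [1/(k_2−k_1)] ln[(k_2/k_1)(1 − D₀(k_2−k_1)/(k_1 L₀))]
= [1/(0.802−0.374)] ln[(0.802/0.374)(1 − 2.38×0.4280/(0.374×7.08))]
= (1/0.4280) ln[2.144 × 0.6153] = 2.336 × ln(1.319) = 2.336 × 0.2772 = 0.6477 d.
D_c = (k_1/k_2) L₀ e^(−k_1 t_c) = (0.374/0.802) × 7.08 × e^(−0.374×0.6477) = 0.4663 × 7.08 × 0.7849 = 2.591 mg/L.
Minimum DO = C_s − D_c = 10.4 − 2.591 = 7.809 mg/L.
x_c = v t_c = 0.769 m/s × 0.6477 d × 86400 s/d = 43030 m ≈ 43.0 km.

t_c ≈ 0.648 d; D_c ≈ 2.59 mg/L; min DO ≈ 7.81 mg/L; x_c ≈ 43.0 km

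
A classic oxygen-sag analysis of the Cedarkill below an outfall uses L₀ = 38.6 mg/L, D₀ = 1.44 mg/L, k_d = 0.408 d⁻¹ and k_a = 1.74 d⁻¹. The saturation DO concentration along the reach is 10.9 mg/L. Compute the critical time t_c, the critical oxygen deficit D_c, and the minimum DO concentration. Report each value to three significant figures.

At the critical point dD/dt = 0, so k_d L₀ e^(−k_d t) = k_a D. Substituting D(t) from the Streeter–Phelps equation and solving for t gives
t_c = ln[(k_a/k_d)(1 − D₀(k_a−k_d)/(k_d L₀))] / (k_a−k_d).
Here k_a−k_d = 1.332 d⁻¹ and 1 − D₀(k_a−k_d)/(k_d L₀) = 1 − 1.44×1.332/(0.408×38.6) = 0.8782, so
t_c = ln(4.265 × 0.8782) / 1.332 = 1.321 / 1.332 = 0.9914 d.
L(t_c) = L₀ e^(−k_d t_c) = 38.6 × 0.6673 = 25.76 mg/L, and at the critical point k_a D_c = k_d L, so D_c = (0.408/1.74) × 25.76 = 6.040 mg/L.
Minimum DO = C_s − D_c = 10.9 − 6.040 = 4.860 mg/L.

t_c ≈ 0.991 d; D_c ≈ 6.04 mg/L; min DO ≈ 4.86 mg/L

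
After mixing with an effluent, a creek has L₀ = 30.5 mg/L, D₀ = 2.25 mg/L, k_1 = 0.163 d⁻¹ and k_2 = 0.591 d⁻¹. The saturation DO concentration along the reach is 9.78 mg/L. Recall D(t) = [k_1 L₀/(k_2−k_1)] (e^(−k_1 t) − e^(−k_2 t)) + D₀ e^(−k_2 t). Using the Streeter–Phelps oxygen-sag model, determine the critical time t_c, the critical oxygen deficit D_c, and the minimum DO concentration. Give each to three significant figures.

With k_2/k_1 = 3.626 and 1 − D₀(k_2−k_1)/(k_1 L₀) = 0.8063,
t_c = ln(3.626 × 0.8063) / (0.591 − 0.163) = ln(2.923) / 0.4280 = 1.073/0.4280 = 2.506 d.
L(t_c) = L₀ e^(−k_1 t_c) = 30.5 × 0.6646 = 20.27 mg/L, and at the critical point k_2 D_c = k_1 L, so D_c = (0.163/0.591) × 20.27 = 5.591 mg/L.
Minimum DO = C_s − D_c = 9.78 − 5.591 = 4.189 mg/L.

t_c ≈ 2.51 d; D_c ≈ 5.59 mg/L; min DO ≈ 4.19 mg/L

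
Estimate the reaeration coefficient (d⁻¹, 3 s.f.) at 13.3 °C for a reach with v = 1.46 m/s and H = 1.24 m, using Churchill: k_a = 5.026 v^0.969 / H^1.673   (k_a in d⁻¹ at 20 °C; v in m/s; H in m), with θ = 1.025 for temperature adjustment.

k_a ≈ 4.29 d⁻¹

k_a(20) = 5.026 × 1.46^0.969 / 1.24^1.673 = 5.026 × 1.443 / 1.433 = 5.060 d⁻¹.
k_a(13.3) = 5.060 × 1.025^(13.3−20) = 5.060 × 0.8475 = 4.289 d⁻¹.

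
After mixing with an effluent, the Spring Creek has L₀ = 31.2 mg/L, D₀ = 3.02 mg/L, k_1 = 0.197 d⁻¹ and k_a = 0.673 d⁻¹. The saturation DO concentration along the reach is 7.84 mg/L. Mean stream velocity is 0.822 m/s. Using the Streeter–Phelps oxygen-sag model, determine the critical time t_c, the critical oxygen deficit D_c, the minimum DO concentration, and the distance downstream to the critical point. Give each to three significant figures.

t_c = [1/(k_a−k_1)] ln[(k_a/k_1)(1 − D₀(k_a−k_1)/(k_1 L₀))]
= [1/(0.673−0.197)] ln[(0.673/0.197)(1 − 3.02×0.4760/(0.197×31.2))]
= (1/0.4760) ln[3.416 × 0.7661] = 2.101 × ln(2.617) = 2.101 × 0.9621 = 2.021 d.
D_c = (k_1/k_a) L₀ e^(−k_1 t_c) = (0.197/0.673) × 31.2 × e^(−0.197×2.021) = 0.2927 × 31.2 × 0.6715 = 6.133 mg/L.
Minimum DO = C_s − D_c = 7.84 − 6.133 = 1.707 mg/L.
x_c = v t_c = 0.822 m/s × 2.021 d × 86400 s/d = 143600 m ≈ 144 km.

t_c ≈ 2.02 d; D_c ≈ 6.13 mg/L; min DO ≈ 1.71 mg/L; x_c ≈ 144 km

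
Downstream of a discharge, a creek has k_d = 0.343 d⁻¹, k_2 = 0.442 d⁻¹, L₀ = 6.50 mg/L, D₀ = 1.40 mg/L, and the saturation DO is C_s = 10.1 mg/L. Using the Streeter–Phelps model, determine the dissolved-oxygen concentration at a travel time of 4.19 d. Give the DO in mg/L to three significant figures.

k_d L₀/(k_2−k_d) = 0.343×6.50/(0.442−0.343) = 2.230/0.09900 = 22.52 mg/L.
e^(−k_d t) = e^(−0.343×4.190) = 0.2376; e^(−k_2 t) = e^(−0.442×4.190) = 0.1569.
D = 22.52 × (0.2376 − 0.1569) + 1.40 × 0.1569 = 1.817 + 0.2197 = 2.036 mg/L.
DO = C_s − D = 10.1 − 2.036 = 8.064 mg/L.

DO ≈ 8.06 mg/L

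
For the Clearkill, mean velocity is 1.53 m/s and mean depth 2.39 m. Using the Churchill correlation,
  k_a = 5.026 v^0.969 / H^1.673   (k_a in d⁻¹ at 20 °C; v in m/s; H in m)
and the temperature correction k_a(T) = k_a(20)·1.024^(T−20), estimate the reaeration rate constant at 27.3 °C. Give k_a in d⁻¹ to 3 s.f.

k_a ≈ 2.10 d⁻¹

k_a(20) = 5.026 × 1.53^0.969 / 2.39^1.673 = 5.026 × 1.510 / 4.296 = 1.767 d⁻¹.
k_a(27.3) = 1.767 × 1.024^(27.3−20) = 1.767 × 1.189 = 2.100 d⁻¹.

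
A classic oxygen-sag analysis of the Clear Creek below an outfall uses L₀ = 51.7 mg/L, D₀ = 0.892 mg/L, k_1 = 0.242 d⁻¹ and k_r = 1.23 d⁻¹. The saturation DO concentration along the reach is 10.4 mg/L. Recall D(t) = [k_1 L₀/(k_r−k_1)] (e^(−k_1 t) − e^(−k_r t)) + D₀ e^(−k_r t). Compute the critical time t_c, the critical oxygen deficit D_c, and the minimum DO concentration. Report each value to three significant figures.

t_c ≈ 1.57 d; D_c ≈ 6.95 mg/L; min DO ≈ 3.45 mg/L

With k_r/k_1 = 5.083 and 1 − D₀(k_r−k_1)/(k_1 L₀) = 0.9296,
t_c = ln(5.083 × 0.9296) / (1.23 − 0.242) = ln(4.725) / 0.9880 = 1.553/0.9880 = 1.572 d.
D_c = (k_1/k_r) L₀ e^(−k_1 t_c) = (0.242/1.23) × 51.7 × e^(−0.242×1.572) = 0.1967 × 51.7 × 0.6836 = 6.954 mg/L.
Minimum DO = C_s − D_c = 10.4 − 6.954 = 3.446 mg/L.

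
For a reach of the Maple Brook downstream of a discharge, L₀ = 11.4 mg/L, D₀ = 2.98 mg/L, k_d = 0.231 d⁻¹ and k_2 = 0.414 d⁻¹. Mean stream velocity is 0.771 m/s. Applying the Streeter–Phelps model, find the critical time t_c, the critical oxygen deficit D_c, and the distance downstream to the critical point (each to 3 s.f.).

t_c ≈ 1.92 d; D_c ≈ 4.08 mg/L; x_c ≈ 128 km

At the critical point dD/dt = 0, so k_d L₀ e^(−k_d t) = k_2 D. Substituting D(t) from the Streeter–Phelps equation and solving for t gives
t_c = ln[(k_2/k_d)(1 − D₀(k_2−k_d)/(k_d L₀))] / (k_2−k_d).
Here k_2−k_d = 0.1830 d⁻¹ and 1 − D₀(k_2−k_d)/(k_d L₀) = 1 − 2.98×0.1830/(0.231×11.4) = 0.7929, so
t_c = ln(1.792 × 0.7929) / 0.1830 = 0.3514 / 0.1830 = 1.920 d.
D_c = (k_d/k_2) L₀ e^(−k_d t_c) = (0.231/0.414) × 11.4 × e^(−0.231×1.920) = 0.5580 × 11.4 × 0.6417 = 4.082 mg/L.
x_c = v t_c = 0.771 m/s × 1.920 d × 86400 s/d = 127900 m ≈ 128 km.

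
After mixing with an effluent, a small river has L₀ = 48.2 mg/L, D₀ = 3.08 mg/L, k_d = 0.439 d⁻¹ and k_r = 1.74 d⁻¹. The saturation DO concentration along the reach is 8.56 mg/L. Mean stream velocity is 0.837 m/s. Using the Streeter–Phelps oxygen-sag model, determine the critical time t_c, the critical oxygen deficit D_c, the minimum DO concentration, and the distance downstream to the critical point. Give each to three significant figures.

t_c = [1/(k_r−k_d)] ln[(k_r/k_d)(1 − D₀(k_r−k_d)/(k_d L₀))]
= [1/(1.74−0.439)] ln[(1.74/0.439)(1 − 3.08×1.301/(0.439×48.2))]
= (1/1.301) ln[3.964 × 0.8106] = 0.7686 × ln(3.213) = 0.7686 × 1.167 = 0.8972 d.
L(t_c) = L₀ e^(−k_d t_c) = 48.2 × 0.6745 = 32.51 mg/L, and at the critical point k_r D_c = k_d L, so D_c = (0.439/1.74) × 32.51 = 8.202 mg/L.
Minimum DO = C_s − D_c = 8.56 − 8.202 = 0.3581 mg/L.
x_c = v t_c = 0.837 m/s × 0.8972 d × 86400 s/d = 64880 m ≈ 64.9 km.

t_c ≈ 0.897 d; D_c ≈ 8.20 mg/L; min DO ≈ 0.358 mg/L; x_c ≈ 64.9 km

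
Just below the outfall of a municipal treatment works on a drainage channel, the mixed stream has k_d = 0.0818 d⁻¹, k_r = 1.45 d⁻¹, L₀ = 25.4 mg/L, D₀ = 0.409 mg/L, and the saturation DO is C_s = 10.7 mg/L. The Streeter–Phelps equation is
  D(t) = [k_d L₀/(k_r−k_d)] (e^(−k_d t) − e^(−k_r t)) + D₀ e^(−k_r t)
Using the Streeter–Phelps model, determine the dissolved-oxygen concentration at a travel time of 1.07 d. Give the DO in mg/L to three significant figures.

DO ≈ 9.54 mg/L

k_d L₀/(k_r−k_d) = 0.0818×25.4/(1.45−0.0818) = 2.078/1.368 = 1.519 mg/L.
e^(−k_d t) = e^(−0.0818×1.070) = 0.9162; e^(−k_r t) = e^(−1.45×1.070) = 0.2119.
D = 1.519 × (0.9162 − 0.2119) + 0.409 × 0.2119 = 1.069 + 0.08668 = 1.156 mg/L.
DO = C_s − D = 10.7 − 1.156 = 9.544 mg/L.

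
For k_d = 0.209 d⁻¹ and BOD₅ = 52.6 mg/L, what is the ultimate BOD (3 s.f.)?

L₀ ≈ 81.1 mg/L

BOD₅ = L₀(1 − e^(−5k_d)) ⇒ L₀ = BOD₅ / (1 − e^(−5×0.209))
= 52.6 / (1 − 0.3517) = 52.6 / 0.6483 = 81.13 mg/L.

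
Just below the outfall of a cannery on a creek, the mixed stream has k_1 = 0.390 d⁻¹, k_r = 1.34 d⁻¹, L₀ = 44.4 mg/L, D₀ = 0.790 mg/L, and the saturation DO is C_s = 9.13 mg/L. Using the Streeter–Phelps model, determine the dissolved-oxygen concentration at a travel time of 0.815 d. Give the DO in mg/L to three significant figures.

DO ≈ 1.72 mg/L

k_1 L₀/(k_r−k_1) = 0.390×44.4/(1.34−0.390) = 17.32/0.9500 = 18.23 mg/L.
e^(−k_1 t) = e^(−0.390×0.8150) = 0.7277; e^(−k_r t) = e^(−1.34×0.8150) = 0.3355.
D = 18.23 × (0.7277 − 0.3355) + 0.790 × 0.3355 = 7.149 + 0.2651 = 7.414 mg/L.
DO = C_s − D = 9.13 − 7.414 = 1.716 mg/L.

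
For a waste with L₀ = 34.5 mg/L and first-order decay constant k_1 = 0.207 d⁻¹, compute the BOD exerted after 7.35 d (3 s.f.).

y ≈ 27.0 mg/L

y_t = L₀(1 − e^(−k_1 t)) = 34.5 × (1 − e^(−0.207×7.35))
= 34.5 × (1 − 0.2184) = 34.5 × 0.7816 = 26.97 mg/L.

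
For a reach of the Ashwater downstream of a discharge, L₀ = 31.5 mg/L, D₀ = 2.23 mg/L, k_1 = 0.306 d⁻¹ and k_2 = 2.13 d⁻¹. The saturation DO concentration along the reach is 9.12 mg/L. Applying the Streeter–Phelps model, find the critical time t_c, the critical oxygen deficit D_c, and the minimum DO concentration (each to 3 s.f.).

t_c ≈ 0.763 d; D_c ≈ 3.58 mg/L; min DO ≈ 5.54 mg/L

With k_2/k_1 = 6.961 and 1 − D₀(k_2−k_1)/(k_1 L₀) = 0.5780,
t_c = ln(6.961 × 0.5780) / (2.13 − 0.306) = ln(4.023) / 1.824 = 1.392/1.824 = 0.7632 d.
L(t_c) = L₀ e^(−k_1 t_c) = 31.5 × 0.7917 = 24.94 mg/L, and at the critical point k_2 D_c = k_1 L, so D_c = (0.306/2.13) × 24.94 = 3.583 mg/L.
Minimum DO = C_s − D_c = 9.12 − 3.583 = 5.537 mg/L.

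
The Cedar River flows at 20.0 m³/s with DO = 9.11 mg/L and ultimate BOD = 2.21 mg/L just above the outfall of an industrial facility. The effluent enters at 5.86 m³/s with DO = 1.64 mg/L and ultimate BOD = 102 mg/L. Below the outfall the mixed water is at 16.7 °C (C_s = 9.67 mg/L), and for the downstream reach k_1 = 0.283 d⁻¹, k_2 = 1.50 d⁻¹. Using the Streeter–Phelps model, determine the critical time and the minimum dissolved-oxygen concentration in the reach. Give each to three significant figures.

Mixed DO = (20.0×9.11 + 5.86×1.64)/(20.0+5.86) = 191.8/25.86 = 7.417 mg/L.
Mixed L₀ = (20.0×2.21 + 5.86×102)/(25.86) = 641.9/25.86 = 24.82 mg/L.
Initial deficit D₀ = C_s − DO₀ = 9.67 − 7.417 = 2.253 mg/L.
t_c = (1/1.217) ln[(1.50/0.283)(1 − 2.253×1.217/(0.283×24.82))] = 0.8217 × ln(3.232) = 0.9639 d.
D_c = (0.283/1.50) × 24.82 × e^(−0.283×0.9639) = 0.1887 × 24.82 × 0.7613 = 3.565 mg/L.
Minimum DO = 9.67 − 3.565 = 6.105 mg/L.

t_c ≈ 0.964 d; minimum DO ≈ 6.10 mg/L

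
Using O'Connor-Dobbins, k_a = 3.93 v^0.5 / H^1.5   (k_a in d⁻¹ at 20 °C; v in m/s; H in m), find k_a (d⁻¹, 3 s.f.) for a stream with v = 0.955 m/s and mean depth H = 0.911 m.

k_a ≈ 4.42 d⁻¹

k_a = 3.93 × 0.955^0.5 / 0.911^1.5 = 3.93 × 0.9772 / 0.8695 = 4.417 d⁻¹.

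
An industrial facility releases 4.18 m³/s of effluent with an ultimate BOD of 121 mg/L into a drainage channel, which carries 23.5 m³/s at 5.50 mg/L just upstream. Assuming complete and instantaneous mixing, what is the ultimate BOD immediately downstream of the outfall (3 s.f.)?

22.9 mg/L

Flow-weighted mixing: C = (Q_r C_r + Q_w C_w)/(Q_r + Q_w)
= (23.5×5.50 + 4.18×121)/(23.5 + 4.18) = 635.0/27.68 = 22.94 mg/L.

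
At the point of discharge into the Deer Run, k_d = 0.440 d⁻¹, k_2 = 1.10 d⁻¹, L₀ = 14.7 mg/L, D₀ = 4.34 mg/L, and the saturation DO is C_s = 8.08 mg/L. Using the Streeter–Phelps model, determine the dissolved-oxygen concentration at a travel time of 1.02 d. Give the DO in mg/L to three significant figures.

k_d L₀/(k_2−k_d) = 0.440×14.7/(1.10−0.440) = 6.468/0.6600 = 9.800 mg/L.
e^(−k_d t) = e^(−0.440×1.020) = 0.6384; e^(−k_2 t) = e^(−1.10×1.020) = 0.3256.
D = 9.800 × (0.6384 − 0.3256) + 4.34 × 0.3256 = 3.065 + 1.413 = 4.478 mg/L.
DO = C_s − D = 8.08 − 4.478 = 3.602 mg/L.

DO ≈ 3.60 mg/L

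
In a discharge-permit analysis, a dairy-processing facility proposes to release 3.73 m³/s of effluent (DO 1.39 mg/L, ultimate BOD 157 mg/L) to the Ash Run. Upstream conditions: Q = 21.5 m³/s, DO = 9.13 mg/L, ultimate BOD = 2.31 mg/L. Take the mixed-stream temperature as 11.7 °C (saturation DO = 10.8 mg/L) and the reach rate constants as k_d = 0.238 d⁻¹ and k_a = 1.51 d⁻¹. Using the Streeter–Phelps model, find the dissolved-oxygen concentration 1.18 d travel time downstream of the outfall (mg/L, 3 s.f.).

DO ≈ 7.56 mg/L

Mixed DO = (21.5×9.13 + 3.73×1.39)/(21.5+3.73) = 201.5/25.23 = 7.986 mg/L.
Mixed L₀ = (21.5×2.31 + 3.73×157)/(25.23) = 635.3/25.23 = 25.18 mg/L.
Initial deficit D₀ = C_s − DO₀ = 10.8 − 7.986 = 2.814 mg/L.
D(1.18) = [0.238×25.18/(1.51−0.238)](e^(−0.238×1.18) − e^(−1.51×1.18)) + 2.814 e^(−1.51×1.18)
= 4.711 × (0.7551 − 0.1683) + 2.814 × 0.1683 = 3.238 mg/L.
DO = 10.8 − 3.238 = 7.562 mg/L.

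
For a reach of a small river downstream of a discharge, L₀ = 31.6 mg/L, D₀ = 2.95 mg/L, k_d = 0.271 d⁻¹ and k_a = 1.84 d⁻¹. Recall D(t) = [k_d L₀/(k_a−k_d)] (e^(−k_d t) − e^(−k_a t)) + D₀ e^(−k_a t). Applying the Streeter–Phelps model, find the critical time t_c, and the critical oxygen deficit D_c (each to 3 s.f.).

t_c ≈ 0.725 d; D_c ≈ 3.82 mg/L

With k_a/k_d = 6.790 and 1 − D₀(k_a−k_d)/(k_d L₀) = 0.4595,
t_c = ln(6.790 × 0.4595) / (1.84 − 0.271) = ln(3.120) / 1.569 = 1.138/1.569 = 0.7252 d.
L(t_c) = L₀ e^(−k_d t_c) = 31.6 × 0.8216 = 25.96 mg/L, and at the critical point k_a D_c = k_d L, so D_c = (0.271/1.84) × 25.96 = 3.824 mg/L.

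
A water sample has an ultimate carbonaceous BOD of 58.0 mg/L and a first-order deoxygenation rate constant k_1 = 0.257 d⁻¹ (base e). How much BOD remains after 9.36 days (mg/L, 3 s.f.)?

L ≈ 5.23 mg/L

L_t = L₀ e^(−k_1 t) = 58.0 × e^(−0.257×9.36) = 58.0 × 0.09022 = 5.233 mg/L.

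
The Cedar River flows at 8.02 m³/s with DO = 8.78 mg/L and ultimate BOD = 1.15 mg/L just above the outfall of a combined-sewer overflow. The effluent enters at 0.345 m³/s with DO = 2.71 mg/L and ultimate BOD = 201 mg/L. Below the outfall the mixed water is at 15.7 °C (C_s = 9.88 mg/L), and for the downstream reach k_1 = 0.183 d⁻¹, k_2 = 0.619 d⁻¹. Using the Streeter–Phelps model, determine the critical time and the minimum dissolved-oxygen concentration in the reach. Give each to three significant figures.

Mixed DO = (8.02×8.78 + 0.345×2.71)/(8.02+0.345) = 71.35/8.365 = 8.530 mg/L.
Mixed L₀ = (8.02×1.15 + 0.345×201)/(8.365) = 78.57/8.365 = 9.392 mg/L.
Initial deficit D₀ = C_s − DO₀ = 9.88 − 8.530 = 1.350 mg/L.
t_c = (1/0.4360) ln[(0.619/0.183)(1 − 1.350×0.4360/(0.183×9.392))] = 2.294 × ln(2.224) = 1.833 d.
D_c = (0.183/0.619) × 9.392 × e^(−0.183×1.833) = 0.2956 × 9.392 × 0.7150 = 1.985 mg/L.
Minimum DO = 9.88 − 1.985 = 7.895 mg/L.

t_c ≈ 1.83 d; minimum DO ≈ 7.89 mg/L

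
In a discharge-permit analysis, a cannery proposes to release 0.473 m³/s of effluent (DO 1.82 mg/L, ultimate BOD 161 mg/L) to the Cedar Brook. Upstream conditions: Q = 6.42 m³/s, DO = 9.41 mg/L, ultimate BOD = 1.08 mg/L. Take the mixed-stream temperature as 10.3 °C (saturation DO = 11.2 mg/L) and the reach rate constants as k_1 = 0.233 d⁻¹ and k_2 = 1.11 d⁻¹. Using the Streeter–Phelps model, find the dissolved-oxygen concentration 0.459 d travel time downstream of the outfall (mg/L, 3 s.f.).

Mixed DO = (6.42×9.41 + 0.473×1.82)/(6.42+0.473) = 61.27/6.893 = 8.889 mg/L.
Mixed L₀ = (6.42×1.08 + 0.473×161)/(6.893) = 83.09/6.893 = 12.05 mg/L.
Initial deficit D₀ = C_s − DO₀ = 11.2 − 8.889 = 2.311 mg/L.
D(0.459) = [0.233×12.05/(1.11−0.233)](e^(−0.233×0.459) − e^(−1.11×0.459)) + 2.311 e^(−1.11×0.459)
= 3.202 × (0.8986 − 0.6008) + 2.311 × 0.6008 = 2.342 mg/L.
DO = 11.2 − 2.342 = 8.858 mg/L.

DO ≈ 8.86 mg/L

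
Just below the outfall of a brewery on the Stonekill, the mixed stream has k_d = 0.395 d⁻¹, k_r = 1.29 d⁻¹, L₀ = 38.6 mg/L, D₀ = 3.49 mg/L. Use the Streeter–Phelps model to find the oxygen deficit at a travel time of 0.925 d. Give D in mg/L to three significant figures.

k_d L₀/(k_r−k_d) = 0.395×38.6/(1.29−0.395) = 15.25/0.8950 = 17.04 mg/L.
e^(−k_d t) = e^(−0.395×0.9250) = 0.6939; e^(−k_r t) = e^(−1.29×0.9250) = 0.3032.
D = 17.04 × (0.6939 − 0.3032) + 3.49 × 0.3032 = 6.656 + 1.058 = 7.714 mg/L.

D ≈ 7.71 mg/L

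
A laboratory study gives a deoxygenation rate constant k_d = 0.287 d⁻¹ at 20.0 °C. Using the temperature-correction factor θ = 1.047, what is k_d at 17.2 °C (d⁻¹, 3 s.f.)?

k_d ≈ 0.252 d⁻¹

k_d(T₂) = k_d(T₁) · θ^(T₂−T₁) = 0.287 × 1.047^(17.2−20.0)
= 0.287 × 1.047^-2.80 = 0.287 × 0.8793 = 0.2524 d⁻¹.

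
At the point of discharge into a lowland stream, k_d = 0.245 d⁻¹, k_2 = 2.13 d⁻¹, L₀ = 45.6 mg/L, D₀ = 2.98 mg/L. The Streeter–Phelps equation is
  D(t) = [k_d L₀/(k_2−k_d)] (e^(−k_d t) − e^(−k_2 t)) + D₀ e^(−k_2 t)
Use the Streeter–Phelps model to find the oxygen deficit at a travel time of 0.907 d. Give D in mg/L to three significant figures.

D ≈ 4.32 mg/L

k_d L₀/(k_2−k_d) = 0.245×45.6/(2.13−0.245) = 11.17/1.885 = 5.927 mg/L.
e^(−k_d t) = e^(−0.245×0.9070) = 0.8007; e^(−k_2 t) = e^(−2.13×0.9070) = 0.1449.
D = 5.927 × (0.8007 − 0.1449) + 2.98 × 0.1449 = 3.887 + 0.4317 = 4.319 mg/L.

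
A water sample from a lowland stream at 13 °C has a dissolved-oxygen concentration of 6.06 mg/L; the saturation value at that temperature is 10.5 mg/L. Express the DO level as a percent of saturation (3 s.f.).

57.7 % saturation

% saturation = C/C_s × 100 = 6.06/10.5 × 100 = 57.7 %.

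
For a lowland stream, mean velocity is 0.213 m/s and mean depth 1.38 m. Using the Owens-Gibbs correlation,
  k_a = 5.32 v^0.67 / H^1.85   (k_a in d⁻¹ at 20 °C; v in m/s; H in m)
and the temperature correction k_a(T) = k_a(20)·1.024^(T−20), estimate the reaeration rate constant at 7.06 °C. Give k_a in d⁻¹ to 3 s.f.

k_a ≈ 0.765 d⁻¹

k_a(20) = 5.32 × 0.213^0.67 / 1.38^1.85 = 5.32 × 0.3548 / 1.815 = 1.040 d⁻¹.
k_a(7.06) = 1.040 × 1.024^(7.06−20) = 1.040 × 0.7357 = 0.7654 d⁻¹.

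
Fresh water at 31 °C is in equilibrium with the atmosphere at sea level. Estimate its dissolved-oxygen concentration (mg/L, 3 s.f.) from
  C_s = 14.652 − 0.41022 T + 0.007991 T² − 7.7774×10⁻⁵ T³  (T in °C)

C_s ≈ 7.30 mg/L

C_s = 14.652 − 0.41022×31 + 0.007991×31² − 7.7774×10⁻⁵×31³ = 7.298 mg/L.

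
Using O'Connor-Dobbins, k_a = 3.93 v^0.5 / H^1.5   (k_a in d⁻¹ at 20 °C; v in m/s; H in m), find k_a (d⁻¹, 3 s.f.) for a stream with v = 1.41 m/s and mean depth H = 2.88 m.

k_a ≈ 0.955 d⁻¹

k_a = 3.93 × 1.41^0.5 / 2.88^1.5 = 3.93 × 1.187 / 4.888 = 0.9548 d⁻¹.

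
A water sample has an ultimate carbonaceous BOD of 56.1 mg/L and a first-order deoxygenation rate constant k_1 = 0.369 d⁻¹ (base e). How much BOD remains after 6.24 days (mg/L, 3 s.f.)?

L ≈ 5.61 mg/L

L_t = L₀ e^(−k_1 t) = 56.1 × e^(−0.369×6.24) = 56.1 × 0.1000 = 5.610 mg/L.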